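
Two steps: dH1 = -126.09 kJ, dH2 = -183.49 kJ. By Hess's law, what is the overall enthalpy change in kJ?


Hess's law: enthalpy is a state function, so add the step enthalpies.
dH_total = dH1 + dH2 = -126.09 + (-183.49)
dH_total = -309.58 kJ:

-309.58 kJ


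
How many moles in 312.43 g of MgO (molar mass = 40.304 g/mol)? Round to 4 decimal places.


n = mass / M
n = 312.43 / 40.304
n = 7.75183605 mol, rounded to 4 dp:

7.7518 mol


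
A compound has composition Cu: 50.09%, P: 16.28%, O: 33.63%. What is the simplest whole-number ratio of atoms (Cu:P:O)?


Assume 100 g of compound, divide each mass% by atomic mass to get moles, then normalize by the smallest to get a raw atom ratio.
Moles per 100 g: Cu: 50.09/63.546 = 0.7882, P: 16.28/30.974 = 0.5256, O: 33.63/15.999 = 2.102
Raw ratio (divide by min = 0.5256): Cu: 1.5, P: 1.0, O: 3.999
Multiply by 2 to clear fractions: Cu: 2.999 ~= 3, P: 2.0 ~= 2, O: 7.998 ~= 8
Reduce by GCD to get the simplest whole-number ratio:

3:2:8


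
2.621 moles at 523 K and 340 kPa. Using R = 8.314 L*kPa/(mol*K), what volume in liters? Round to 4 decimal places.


PV = nRT, solve for V = nRT / P.
nRT = 2.621 * 8.314 * 523 = 11396.6899
V = 11396.6899 / 340
V = 33.51967618 L, rounded to 4 dp:

33.5197 L


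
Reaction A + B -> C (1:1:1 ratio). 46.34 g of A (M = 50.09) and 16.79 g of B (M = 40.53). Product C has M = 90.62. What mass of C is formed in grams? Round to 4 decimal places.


Find moles of each reactant; the smaller value is the limiting reagent in a 1:1:1 reaction, so moles_C equals moles of the limiter.
n_A = mass_A / M_A = 46.34 / 50.09 = 0.925135 mol
n_B = mass_B / M_B = 16.79 / 40.53 = 0.414261 mol
Limiting reagent: B (smaller), n_limiting = 0.414261 mol
mass_C = n_limiting * M_C = 0.414261 * 90.62
mass_C = 37.54033182 g, rounded to 4 dp:

37.5403 g


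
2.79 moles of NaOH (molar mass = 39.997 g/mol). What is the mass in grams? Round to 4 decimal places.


mass = n * M
mass = 2.79 * 39.997
mass = 111.59163 g, rounded to 4 dp:

111.5916 g


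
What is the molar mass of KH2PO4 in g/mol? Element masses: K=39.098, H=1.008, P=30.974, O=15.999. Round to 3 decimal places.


M = sum(count * atomic_mass) over atoms.
M = 1*39.098 + 2*1.008 + 1*30.974 + 4*15.999
M = 39.098 + 2.016 + 30.974 + 63.996
M = 136.084 g/mol, rounded to 3 dp:

136.084 g/mol


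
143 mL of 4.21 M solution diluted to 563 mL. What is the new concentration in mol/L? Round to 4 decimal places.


Dilution: M1*V1 = M2*V2, solve for M2.
M2 = M1*V1 / V2
M2 = 4.21 * 143 / 563
M2 = 602.03 / 563
M2 = 1.06932504 mol/L, rounded to 4 dp:

1.0693 mol/L


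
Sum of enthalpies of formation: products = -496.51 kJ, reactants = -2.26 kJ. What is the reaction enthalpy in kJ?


dH_rxn = sum(dH_f products) - sum(dH_f reactants)
dH_rxn = -496.51 - (-2.26)
dH_rxn = -494.25 kJ:

-494.25 kJ


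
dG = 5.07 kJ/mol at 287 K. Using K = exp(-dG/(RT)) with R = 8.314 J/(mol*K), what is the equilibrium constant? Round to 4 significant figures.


dG is in kJ/mol; multiply by 1000 to match R in J/(mol*K).
RT = 8.314 * 287 = 2386.118 J/mol
exponent = -dG*1000 / (RT) = -(5.07*1000) / 2386.118 = -2.12479014
K = exp(-2.12479014)
K = 0.11945804, rounded to 4 significant figures:

0.1195


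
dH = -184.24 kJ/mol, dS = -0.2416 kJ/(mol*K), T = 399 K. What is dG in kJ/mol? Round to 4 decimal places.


Gibbs: dG = dH - T*dS (consistent units, dS already in kJ/(mol*K)).
T*dS = 399 * -0.2416 = -96.3984
dG = -184.24 - (-96.3984)
dG = -87.8416 kJ/mol, rounded to 4 dp:

-87.8416 kJ/mol


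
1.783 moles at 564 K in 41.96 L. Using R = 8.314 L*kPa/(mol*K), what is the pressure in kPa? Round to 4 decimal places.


PV = nRT, solve for P = nRT / V.
nRT = 1.783 * 8.314 * 564 = 8360.6582
P = 8360.6582 / 41.96
P = 199.25305529 kPa, rounded to 4 dp:

199.2531 kPa


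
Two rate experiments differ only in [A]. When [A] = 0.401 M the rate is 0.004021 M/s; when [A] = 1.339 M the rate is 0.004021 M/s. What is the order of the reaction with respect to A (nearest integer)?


Rate is proportional to [A]^n, so rate2/rate1 = ([A]2/[A]1)^n. Take logs to solve for n.
rate2/rate1 = 0.004021 / 0.004021 = 1.0
[A]2/[A]1 = 1.339 / 0.401 = 3.3392
n = ln(1.0) / ln(3.3392) = 0.0
Nearest integer order:

0


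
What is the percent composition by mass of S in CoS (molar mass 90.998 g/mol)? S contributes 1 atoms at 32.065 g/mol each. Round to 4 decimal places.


pct = 100 * (n_elem * M_elem) / M_total
mass_contribution = 1 * 32.065 = 32.065 g/mol
pct = 100 * 32.065 / 90.998
pct = 35.23703818 %, rounded to 4 dp:

35.2370 %


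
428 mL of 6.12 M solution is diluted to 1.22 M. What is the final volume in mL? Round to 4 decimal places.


Dilution: M1*V1 = M2*V2, solve for V2.
V2 = M1*V1 / M2
V2 = 6.12 * 428 / 1.22
V2 = 2619.36 / 1.22
V2 = 2147.01639344 mL, rounded to 4 dp:

2147.0164 mL


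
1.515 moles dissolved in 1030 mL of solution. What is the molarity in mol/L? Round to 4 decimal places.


Convert volume to liters: V_L = V_mL / 1000.
V_L = 1030 / 1000 = 1.03 L
M = n / V_L = 1.515 / 1.03
M = 1.47087379 mol/L, rounded to 4 dp:

1.4709 mol/L


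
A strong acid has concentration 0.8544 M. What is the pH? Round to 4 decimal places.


A strong acid dissociates completely, so [H+] equals the given concentration.
pH = -log10([H+]) = -log10(0.8544)
pH = 0.06833876, rounded to 4 dp:

0.0683


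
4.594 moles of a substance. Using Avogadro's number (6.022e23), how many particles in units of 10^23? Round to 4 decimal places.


N = n * NA, then divide by 1e23 for the requested units.
N / 1e23 = n * 6.022
N / 1e23 = 4.594 * 6.022
N / 1e23 = 27.665068, rounded to 4 dp:

27.6651


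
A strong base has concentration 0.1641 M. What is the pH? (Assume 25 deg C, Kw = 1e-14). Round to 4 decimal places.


A strong base dissociates completely, so [OH-] equals the given concentration.
pOH = -log10([OH-]) = -log10(0.1641) = 0.784891
pH = 14 - pOH = 14 - 0.784891
pH = 13.215109, rounded to 4 dp:

13.2151


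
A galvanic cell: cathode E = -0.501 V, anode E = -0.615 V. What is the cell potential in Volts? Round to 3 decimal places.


Standard cell potential: E_cell = E_cathode - E_anode.
E_cell = -0.501 - (-0.615)
E_cell = 0.114 V, rounded to 3 dp:

0.114 V


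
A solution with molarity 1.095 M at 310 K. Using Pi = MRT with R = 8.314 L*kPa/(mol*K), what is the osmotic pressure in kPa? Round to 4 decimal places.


Osmotic pressure (van't Hoff): Pi = M*R*T.
RT = 8.314 * 310 = 2577.34
Pi = 1.095 * 2577.34
Pi = 2822.1873 kPa, rounded to 4 dp:

2822.1873 kPa


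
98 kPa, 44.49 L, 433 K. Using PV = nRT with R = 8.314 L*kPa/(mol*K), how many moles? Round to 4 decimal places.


PV = nRT, solve for n = PV / (RT).
PV = 98 * 44.49 = 4360.02
RT = 8.314 * 433 = 3599.962
n = 4360.02 / 3599.962
n = 1.21112945 mol, rounded to 4 dp:

1.2111 mol


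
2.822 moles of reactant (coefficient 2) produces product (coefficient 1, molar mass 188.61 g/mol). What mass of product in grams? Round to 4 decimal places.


Use the coefficient ratio to convert reactant moles to product moles, then multiply by the product's molar mass.
moles_P = moles_R * (coeff_P / coeff_R) = 2.822 * (1/2) = 1.411
mass_P = moles_P * M_P = 1.411 * 188.61
mass_P = 266.12871 g, rounded to 4 dp:

266.1287 g


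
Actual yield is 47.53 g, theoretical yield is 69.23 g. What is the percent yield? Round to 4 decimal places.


% yield = 100 * actual / theoretical
% yield = 100 * 47.53 / 69.23
% yield = 68.65520728 %, rounded to 4 dp:

68.6552 %


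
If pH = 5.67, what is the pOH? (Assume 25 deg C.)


At 25 deg C, pH + pOH = 14.
pOH = 14 - pH = 14 - 5.67
pOH = 8.33:

8.33


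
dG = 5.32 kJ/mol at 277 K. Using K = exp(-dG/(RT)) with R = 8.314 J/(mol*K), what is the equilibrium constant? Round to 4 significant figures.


dG is in kJ/mol; multiply by 1000 to match R in J/(mol*K).
RT = 8.314 * 277 = 2302.978 J/mol
exponent = -dG*1000 / (RT) = -(5.32*1000) / 2302.978 = -2.31005246
K = exp(-2.31005246)
K = 0.099256044, rounded to 4 significant figures:

0.09926


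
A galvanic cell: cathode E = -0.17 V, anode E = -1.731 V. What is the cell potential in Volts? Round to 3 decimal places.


Standard cell potential: E_cell = E_cathode - E_anode.
E_cell = -0.17 - (-1.731)
E_cell = 1.561 V, rounded to 3 dp:

1.561 V


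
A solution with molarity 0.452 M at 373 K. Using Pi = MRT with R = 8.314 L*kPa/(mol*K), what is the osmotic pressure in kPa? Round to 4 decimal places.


Osmotic pressure (van't Hoff): Pi = M*R*T.
RT = 8.314 * 373 = 3101.122
Pi = 0.452 * 3101.122
Pi = 1401.707144 kPa, rounded to 4 dp:

1401.7071 kPa


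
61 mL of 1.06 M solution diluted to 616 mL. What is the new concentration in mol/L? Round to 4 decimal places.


Dilution: M1*V1 = M2*V2, solve for M2.
M2 = M1*V1 / V2
M2 = 1.06 * 61 / 616
M2 = 64.66 / 616
M2 = 0.10496753 mol/L, rounded to 4 dp:

0.1050 mol/L


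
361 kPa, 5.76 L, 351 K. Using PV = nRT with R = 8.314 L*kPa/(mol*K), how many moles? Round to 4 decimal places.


PV = nRT, solve for n = PV / (RT).
PV = 361 * 5.76 = 2079.36
RT = 8.314 * 351 = 2918.214
n = 2079.36 / 2918.214
n = 0.71254541 mol, rounded to 4 dp:

0.7125 mol


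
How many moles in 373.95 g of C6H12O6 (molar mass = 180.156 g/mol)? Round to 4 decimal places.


n = mass / M
n = 373.95 / 180.156
n = 2.07570106 mol, rounded to 4 dp:

2.0757 mol


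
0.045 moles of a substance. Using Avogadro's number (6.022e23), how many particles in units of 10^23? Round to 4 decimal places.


N = n * NA, then divide by 1e23 for the requested units.
N / 1e23 = n * 6.022
N / 1e23 = 0.045 * 6.022
N / 1e23 = 0.27099, rounded to 4 dp:

0.2710


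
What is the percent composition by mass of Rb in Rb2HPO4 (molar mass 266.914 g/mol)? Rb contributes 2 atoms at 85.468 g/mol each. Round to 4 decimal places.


pct = 100 * (n_elem * M_elem) / M_total
mass_contribution = 2 * 85.468 = 170.936 g/mol
pct = 100 * 170.936 / 266.914
pct = 64.04160141 %, rounded to 4 dp:

64.0416 %


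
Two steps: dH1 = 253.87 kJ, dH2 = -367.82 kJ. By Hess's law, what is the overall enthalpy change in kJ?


Hess's law: enthalpy is a state function, so add the step enthalpies.
dH_total = dH1 + dH2 = 253.87 + (-367.82)
dH_total = -113.95 kJ:

-113.95 kJ


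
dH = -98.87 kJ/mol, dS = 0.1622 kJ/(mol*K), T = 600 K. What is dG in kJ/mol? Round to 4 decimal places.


Gibbs: dG = dH - T*dS (consistent units, dS already in kJ/(mol*K)).
T*dS = 600 * 0.1622 = 97.32
dG = -98.87 - (97.32)
dG = -196.19 kJ/mol, rounded to 4 dp:

-196.1900 kJ/mol


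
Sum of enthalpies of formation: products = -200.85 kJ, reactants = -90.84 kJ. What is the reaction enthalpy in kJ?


dH_rxn = sum(dH_f products) - sum(dH_f reactants)
dH_rxn = -200.85 - (-90.84)
dH_rxn = -110.01 kJ:

-110.01 kJ


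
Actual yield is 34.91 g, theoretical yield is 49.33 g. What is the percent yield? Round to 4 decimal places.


% yield = 100 * actual / theoretical
% yield = 100 * 34.91 / 49.33
% yield = 70.76829516 %, rounded to 4 dp:

70.7683 %


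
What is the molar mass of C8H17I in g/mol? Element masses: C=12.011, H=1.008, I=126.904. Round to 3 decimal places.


M = sum(count * atomic_mass) over atoms.
M = 8*12.011 + 17*1.008 + 1*126.904
M = 96.088 + 17.136 + 126.904
M = 240.128 g/mol, rounded to 3 dp:

240.128 g/mol


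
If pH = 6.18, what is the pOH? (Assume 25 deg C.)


At 25 deg C, pH + pOH = 14.
pOH = 14 - pH = 14 - 6.18
pOH = 7.82:

7.82


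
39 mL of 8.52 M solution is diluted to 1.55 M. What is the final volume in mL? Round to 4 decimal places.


Dilution: M1*V1 = M2*V2, solve for V2.
V2 = M1*V1 / M2
V2 = 8.52 * 39 / 1.55
V2 = 332.28 / 1.55
V2 = 214.37419355 mL, rounded to 4 dp:

214.3742 mL


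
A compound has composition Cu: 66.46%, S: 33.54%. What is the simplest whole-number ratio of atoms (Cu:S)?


Assume 100 g of compound, divide each mass% by atomic mass to get moles, then normalize by the smallest to get a raw atom ratio.
Moles per 100 g: Cu: 66.46/63.546 = 1.0459, S: 33.54/32.065 = 1.046
Raw ratio (divide by min = 1.0459): Cu: 1.0, S: 1.0
Multiply by 1 to clear fractions: Cu: 1.0 ~= 1, S: 1.0 ~= 1
Reduce by GCD to get the simplest whole-number ratio:

1:1


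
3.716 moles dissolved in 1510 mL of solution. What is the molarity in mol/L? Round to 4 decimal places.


Convert volume to liters: V_L = V_mL / 1000.
V_L = 1510 / 1000 = 1.51 L
M = n / V_L = 3.716 / 1.51
M = 2.46092715 mol/L, rounded to 4 dp:

2.4609 mol/L


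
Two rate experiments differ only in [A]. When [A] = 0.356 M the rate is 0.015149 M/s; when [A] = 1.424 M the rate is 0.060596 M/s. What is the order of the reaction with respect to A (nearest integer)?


Rate is proportional to [A]^n, so rate2/rate1 = ([A]2/[A]1)^n. Take logs to solve for n.
rate2/rate1 = 0.060596 / 0.015149 = 4.0
[A]2/[A]1 = 1.424 / 0.356 = 4.0
n = ln(4.0) / ln(4.0) = 1.0
Nearest integer order:

1


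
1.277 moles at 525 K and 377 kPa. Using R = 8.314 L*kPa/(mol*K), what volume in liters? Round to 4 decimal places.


PV = nRT, solve for V = nRT / P.
nRT = 1.277 * 8.314 * 525 = 5573.9135
V = 5573.9135 / 377
V = 14.78491645 L, rounded to 4 dp:

14.7849 L


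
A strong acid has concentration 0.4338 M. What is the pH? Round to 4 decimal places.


A strong acid dissociates completely, so [H+] equals the given concentration.
pH = -log10([H+]) = -log10(0.4338)
pH = 0.36271045, rounded to 4 dp:

0.3627


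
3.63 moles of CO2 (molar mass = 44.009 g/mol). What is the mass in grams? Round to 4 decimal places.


mass = n * M
mass = 3.63 * 44.009
mass = 159.75267 g, rounded to 4 dp:

159.7527 g


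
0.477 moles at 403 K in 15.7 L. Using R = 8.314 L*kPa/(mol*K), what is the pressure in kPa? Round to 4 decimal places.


PV = nRT, solve for P = nRT / V.
nRT = 0.477 * 8.314 * 403 = 1598.2085
P = 1598.2085 / 15.7
P = 101.79671975 kPa, rounded to 4 dp:

101.7967 kPa


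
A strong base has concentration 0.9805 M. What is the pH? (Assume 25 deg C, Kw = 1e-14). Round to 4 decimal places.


A strong base dissociates completely, so [OH-] equals the given concentration.
pOH = -log10([OH-]) = -log10(0.9805) = 0.008552
pH = 14 - pOH = 14 - 0.008552
pH = 13.991448, rounded to 4 dp:

13.9914


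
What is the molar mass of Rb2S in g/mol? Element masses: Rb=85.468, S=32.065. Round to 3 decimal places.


M = sum(count * atomic_mass) over atoms.
M = 2*85.468 + 1*32.065
M = 170.936 + 32.065
M = 203.001 g/mol, rounded to 3 dp:

203.001 g/mol


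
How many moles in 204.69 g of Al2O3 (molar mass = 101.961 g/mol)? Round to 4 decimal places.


n = mass / M
n = 204.69 / 101.961
n = 2.00753229 mol, rounded to 4 dp:

2.0075 mol


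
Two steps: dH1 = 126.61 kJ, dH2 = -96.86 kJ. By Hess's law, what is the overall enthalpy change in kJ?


Hess's law: enthalpy is a state function, so add the step enthalpies.
dH_total = dH1 + dH2 = 126.61 + (-96.86)
dH_total = 29.75 kJ:

29.75 kJ


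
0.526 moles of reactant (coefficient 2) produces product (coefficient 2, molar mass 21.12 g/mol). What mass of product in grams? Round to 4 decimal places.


Use the coefficient ratio to convert reactant moles to product moles, then multiply by the product's molar mass.
moles_P = moles_R * (coeff_P / coeff_R) = 0.526 * (2/2) = 0.526
mass_P = moles_P * M_P = 0.526 * 21.12
mass_P = 11.10912 g, rounded to 4 dp:

11.1091 g


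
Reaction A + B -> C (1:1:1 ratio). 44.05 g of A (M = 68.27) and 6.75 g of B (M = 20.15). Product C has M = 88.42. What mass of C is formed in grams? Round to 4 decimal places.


Find moles of each reactant; the smaller value is the limiting reagent in a 1:1:1 reaction, so moles_C equals moles of the limiter.
n_A = mass_A / M_A = 44.05 / 68.27 = 0.645232 mol
n_B = mass_B / M_B = 6.75 / 20.15 = 0.334988 mol
Limiting reagent: B (smaller), n_limiting = 0.334988 mol
mass_C = n_limiting * M_C = 0.334988 * 88.42
mass_C = 29.61963896 g, rounded to 4 dp:

29.6196 g


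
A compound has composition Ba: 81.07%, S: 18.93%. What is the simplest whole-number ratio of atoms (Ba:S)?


Assume 100 g of compound, divide each mass% by atomic mass to get moles, then normalize by the smallest to get a raw atom ratio.
Moles per 100 g: Ba: 81.07/137.327 = 0.5903, S: 18.93/32.065 = 0.5904
Raw ratio (divide by min = 0.5903): Ba: 1.0, S: 1.0
Multiply by 1 to clear fractions: Ba: 1.0 ~= 1, S: 1.0 ~= 1
Reduce by GCD to get the simplest whole-number ratio:

1:1


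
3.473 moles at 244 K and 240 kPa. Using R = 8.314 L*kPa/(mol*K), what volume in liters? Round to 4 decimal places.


PV = nRT, solve for V = nRT / P.
nRT = 3.473 * 8.314 * 244 = 7045.3834
V = 7045.3834 / 240
V = 29.35576417 L, rounded to 4 dp:

29.3558 L


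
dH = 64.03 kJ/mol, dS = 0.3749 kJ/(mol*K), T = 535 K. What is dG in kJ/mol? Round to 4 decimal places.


Gibbs: dG = dH - T*dS (consistent units, dS already in kJ/(mol*K)).
T*dS = 535 * 0.3749 = 200.5715
dG = 64.03 - (200.5715)
dG = -136.5415 kJ/mol, rounded to 4 dp:

-136.5415 kJ/mol


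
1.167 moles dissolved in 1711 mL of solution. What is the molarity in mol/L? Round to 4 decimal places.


Convert volume to liters: V_L = V_mL / 1000.
V_L = 1711 / 1000 = 1.711 L
M = n / V_L = 1.167 / 1.711
M = 0.68205728 mol/L, rounded to 4 dp:

0.6821 mol/L


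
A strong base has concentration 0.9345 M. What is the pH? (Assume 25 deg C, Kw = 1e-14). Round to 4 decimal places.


A strong base dissociates completely, so [OH-] equals the given concentration.
pOH = -log10([OH-]) = -log10(0.9345) = 0.029421
pH = 14 - pOH = 14 - 0.029421
pH = 13.970579, rounded to 4 dp:

13.9706


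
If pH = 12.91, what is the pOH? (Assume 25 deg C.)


At 25 deg C, pH + pOH = 14.
pOH = 14 - pH = 14 - 12.91
pOH = 1.09:

1.09


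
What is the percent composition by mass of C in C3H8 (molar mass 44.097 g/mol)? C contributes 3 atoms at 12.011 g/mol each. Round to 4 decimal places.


pct = 100 * (n_elem * M_elem) / M_total
mass_contribution = 3 * 12.011 = 36.033 g/mol
pct = 100 * 36.033 / 44.097
pct = 81.7130417 %, rounded to 4 dp:

81.7130 %


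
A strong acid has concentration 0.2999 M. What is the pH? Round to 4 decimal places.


A strong acid dissociates completely, so [H+] equals the given concentration.
pH = -log10([H+]) = -log10(0.2999)
pH = 0.52302353, rounded to 4 dp:

0.5230


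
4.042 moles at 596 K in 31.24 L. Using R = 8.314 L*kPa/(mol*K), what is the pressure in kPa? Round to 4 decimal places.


PV = nRT, solve for P = nRT / V.
nRT = 4.042 * 8.314 * 596 = 20028.692
P = 20028.692 / 31.24
P = 641.12330346 kPa, rounded to 4 dp:

641.1233 kPa


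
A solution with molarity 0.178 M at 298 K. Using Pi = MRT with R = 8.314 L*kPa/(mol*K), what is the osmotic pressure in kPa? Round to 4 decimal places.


Osmotic pressure (van't Hoff): Pi = M*R*T.
RT = 8.314 * 298 = 2477.572
Pi = 0.178 * 2477.572
Pi = 441.007816 kPa, rounded to 4 dp:

441.0078 kPa


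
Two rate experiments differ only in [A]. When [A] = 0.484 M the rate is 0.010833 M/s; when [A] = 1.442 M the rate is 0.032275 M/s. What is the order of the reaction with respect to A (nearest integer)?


Rate is proportional to [A]^n, so rate2/rate1 = ([A]2/[A]1)^n. Take logs to solve for n.
rate2/rate1 = 0.032275 / 0.010833 = 2.9793
[A]2/[A]1 = 1.442 / 0.484 = 2.9793
n = ln(2.9793) / ln(2.9793) = 1.0
Nearest integer order:

1


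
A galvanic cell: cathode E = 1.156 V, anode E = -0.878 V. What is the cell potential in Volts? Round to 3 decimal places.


Standard cell potential: E_cell = E_cathode - E_anode.
E_cell = 1.156 - (-0.878)
E_cell = 2.034 V, rounded to 3 dp:

2.034 V


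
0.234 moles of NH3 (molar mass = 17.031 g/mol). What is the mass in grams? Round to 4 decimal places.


mass = n * M
mass = 0.234 * 17.031
mass = 3.985254 g, rounded to 4 dp:

3.9853 g


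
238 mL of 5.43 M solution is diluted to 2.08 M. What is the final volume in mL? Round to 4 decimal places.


Dilution: M1*V1 = M2*V2, solve for V2.
V2 = M1*V1 / M2
V2 = 5.43 * 238 / 2.08
V2 = 1292.34 / 2.08
V2 = 621.31730769 mL, rounded to 4 dp:

621.3173 mL


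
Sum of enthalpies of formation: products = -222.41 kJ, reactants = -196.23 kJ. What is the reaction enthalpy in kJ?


dH_rxn = sum(dH_f products) - sum(dH_f reactants)
dH_rxn = -222.41 - (-196.23)
dH_rxn = -26.18 kJ:

-26.18 kJ


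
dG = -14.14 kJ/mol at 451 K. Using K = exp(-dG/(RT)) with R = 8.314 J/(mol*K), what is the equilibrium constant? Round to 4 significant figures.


dG is in kJ/mol; multiply by 1000 to match R in J/(mol*K).
RT = 8.314 * 451 = 3749.614 J/mol
exponent = -dG*1000 / (RT) = -(-14.14*1000) / 3749.614 = 3.77105483
K = exp(3.77105483)
K = 43.425848, rounded to 4 significant figures:

43.43


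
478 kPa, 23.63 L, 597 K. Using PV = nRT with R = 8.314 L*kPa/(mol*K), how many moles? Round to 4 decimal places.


PV = nRT, solve for n = PV / (RT).
PV = 478 * 23.63 = 11295.14
RT = 8.314 * 597 = 4963.458
n = 11295.14 / 4963.458
n = 2.27565943 mol, rounded to 4 dp:

2.2757 mol


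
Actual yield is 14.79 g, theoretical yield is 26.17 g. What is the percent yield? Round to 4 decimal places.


% yield = 100 * actual / theoretical
% yield = 100 * 14.79 / 26.17
% yield = 56.51509362 %, rounded to 4 dp:

56.5151 %


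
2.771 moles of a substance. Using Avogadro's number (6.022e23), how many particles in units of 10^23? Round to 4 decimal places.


N = n * NA, then divide by 1e23 for the requested units.
N / 1e23 = n * 6.022
N / 1e23 = 2.771 * 6.022
N / 1e23 = 16.686962, rounded to 4 dp:

16.6870


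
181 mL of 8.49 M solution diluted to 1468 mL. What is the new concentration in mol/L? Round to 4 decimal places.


Dilution: M1*V1 = M2*V2, solve for M2.
M2 = M1*V1 / V2
M2 = 8.49 * 181 / 1468
M2 = 1536.69 / 1468
M2 = 1.04679155 mol/L, rounded to 4 dp:

1.0468 mol/L


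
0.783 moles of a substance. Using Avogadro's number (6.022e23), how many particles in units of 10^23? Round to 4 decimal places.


N = n * NA, then divide by 1e23 for the requested units.
N / 1e23 = n * 6.022
N / 1e23 = 0.783 * 6.022
N / 1e23 = 4.715226, rounded to 4 dp:

4.7152


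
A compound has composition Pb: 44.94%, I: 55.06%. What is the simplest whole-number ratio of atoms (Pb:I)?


Assume 100 g of compound, divide each mass% by atomic mass to get moles, then normalize by the smallest to get a raw atom ratio.
Moles per 100 g: Pb: 44.94/207.2 = 0.2169, I: 55.06/126.904 = 0.4339
Raw ratio (divide by min = 0.2169): Pb: 1.0, I: 2.0
Multiply by 1 to clear fractions: Pb: 1.0 ~= 1, I: 2.0 ~= 2
Reduce by GCD to get the simplest whole-number ratio:

1:2


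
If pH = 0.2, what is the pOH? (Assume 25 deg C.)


At 25 deg C, pH + pOH = 14.
pOH = 14 - pH = 14 - 0.2
pOH = 13.8:

13.80


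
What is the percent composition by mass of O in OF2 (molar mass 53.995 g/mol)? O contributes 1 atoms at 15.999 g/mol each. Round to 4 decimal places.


pct = 100 * (n_elem * M_elem) / M_total
mass_contribution = 1 * 15.999 = 15.999 g/mol
pct = 100 * 15.999 / 53.995
pct = 29.63052134 %, rounded to 4 dp:

29.6305 %


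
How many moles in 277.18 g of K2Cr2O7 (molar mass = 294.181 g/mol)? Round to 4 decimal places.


n = mass / M
n = 277.18 / 294.181
n = 0.94220905 mol, rounded to 4 dp:

0.9422 mol


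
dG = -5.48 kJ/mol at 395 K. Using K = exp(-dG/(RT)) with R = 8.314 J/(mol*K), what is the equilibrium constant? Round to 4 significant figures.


dG is in kJ/mol; multiply by 1000 to match R in J/(mol*K).
RT = 8.314 * 395 = 3284.03 J/mol
exponent = -dG*1000 / (RT) = -(-5.48*1000) / 3284.03 = 1.66868147
K = exp(1.66868147)
K = 5.3051682, rounded to 4 significant figures:

5.305


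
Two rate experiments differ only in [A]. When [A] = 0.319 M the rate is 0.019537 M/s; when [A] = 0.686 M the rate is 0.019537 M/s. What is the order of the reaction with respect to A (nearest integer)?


Rate is proportional to [A]^n, so rate2/rate1 = ([A]2/[A]1)^n. Take logs to solve for n.
rate2/rate1 = 0.019537 / 0.019537 = 1.0
[A]2/[A]1 = 0.686 / 0.319 = 2.1505
n = ln(1.0) / ln(2.1505) = 0.0
Nearest integer order:

0


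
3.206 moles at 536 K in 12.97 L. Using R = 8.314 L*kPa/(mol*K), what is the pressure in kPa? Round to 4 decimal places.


PV = nRT, solve for P = nRT / V.
nRT = 3.206 * 8.314 * 536 = 14286.9106
P = 14286.9106 / 12.97
P = 1101.53512722 kPa, rounded to 4 dp:

1101.5351 kPa


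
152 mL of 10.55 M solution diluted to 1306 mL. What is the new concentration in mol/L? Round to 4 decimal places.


Dilution: M1*V1 = M2*V2, solve for M2.
M2 = M1*V1 / V2
M2 = 10.55 * 152 / 1306
M2 = 1603.6 / 1306
M2 = 1.22787136 mol/L, rounded to 4 dp:

1.2279 mol/L


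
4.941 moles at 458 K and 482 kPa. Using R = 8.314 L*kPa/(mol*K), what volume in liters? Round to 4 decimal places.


PV = nRT, solve for V = nRT / P.
nRT = 4.941 * 8.314 * 458 = 18814.3991
V = 18814.3991 / 482
V = 39.03402303 L, rounded to 4 dp:

39.0340 L


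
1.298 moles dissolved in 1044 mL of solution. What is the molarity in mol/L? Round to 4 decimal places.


Convert volume to liters: V_L = V_mL / 1000.
V_L = 1044 / 1000 = 1.044 L
M = n / V_L = 1.298 / 1.044
M = 1.24329502 mol/L, rounded to 4 dp:

1.2433 mol/L


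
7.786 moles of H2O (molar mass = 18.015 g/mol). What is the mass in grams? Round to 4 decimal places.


mass = n * M
mass = 7.786 * 18.015
mass = 140.26479 g, rounded to 4 dp:

140.2648 g


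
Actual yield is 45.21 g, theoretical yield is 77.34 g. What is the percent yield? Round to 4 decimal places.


% yield = 100 * actual / theoretical
% yield = 100 * 45.21 / 77.34
% yield = 58.45616757 %, rounded to 4 dp:

58.4562 %


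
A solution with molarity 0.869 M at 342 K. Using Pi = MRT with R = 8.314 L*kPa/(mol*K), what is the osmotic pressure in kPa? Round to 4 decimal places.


Osmotic pressure (van't Hoff): Pi = M*R*T.
RT = 8.314 * 342 = 2843.388
Pi = 0.869 * 2843.388
Pi = 2470.904172 kPa, rounded to 4 dp:

2470.9042 kPa


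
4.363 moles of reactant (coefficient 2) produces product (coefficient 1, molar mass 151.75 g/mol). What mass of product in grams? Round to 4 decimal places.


Use the coefficient ratio to convert reactant moles to product moles, then multiply by the product's molar mass.
moles_P = moles_R * (coeff_P / coeff_R) = 4.363 * (1/2) = 2.1815
mass_P = moles_P * M_P = 2.1815 * 151.75
mass_P = 331.042625 g, rounded to 4 dp:

331.0426 g


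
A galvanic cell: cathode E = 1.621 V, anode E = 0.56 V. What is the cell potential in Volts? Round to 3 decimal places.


Standard cell potential: E_cell = E_cathode - E_anode.
E_cell = 1.621 - (0.56)
E_cell = 1.061 V, rounded to 3 dp:

1.061 V


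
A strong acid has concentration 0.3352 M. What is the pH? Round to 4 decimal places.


A strong acid dissociates completely, so [H+] equals the given concentration.
pH = -log10([H+]) = -log10(0.3352)
pH = 0.47469599, rounded to 4 dp:

0.4747


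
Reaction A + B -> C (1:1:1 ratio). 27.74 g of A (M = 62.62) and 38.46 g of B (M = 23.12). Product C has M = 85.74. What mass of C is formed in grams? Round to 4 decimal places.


Find moles of each reactant; the smaller value is the limiting reagent in a 1:1:1 reaction, so moles_C equals moles of the limiter.
n_A = mass_A / M_A = 27.74 / 62.62 = 0.442989 mol
n_B = mass_B / M_B = 38.46 / 23.12 = 1.663495 mol
Limiting reagent: A (smaller), n_limiting = 0.442989 mol
mass_C = n_limiting * M_C = 0.442989 * 85.74
mass_C = 37.98187686 g, rounded to 4 dp:

37.9819 g


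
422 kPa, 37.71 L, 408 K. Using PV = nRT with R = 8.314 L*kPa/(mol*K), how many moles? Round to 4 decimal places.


PV = nRT, solve for n = PV / (RT).
PV = 422 * 37.71 = 15913.62
RT = 8.314 * 408 = 3392.112
n = 15913.62 / 3392.112
n = 4.69136043 mol, rounded to 4 dp:

4.6914 mol


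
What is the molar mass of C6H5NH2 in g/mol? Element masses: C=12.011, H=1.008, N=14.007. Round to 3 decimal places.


M = sum(count * atomic_mass) over atoms.
M = 6*12.011 + 7*1.008 + 1*14.007
M = 72.066 + 7.056 + 14.007
M = 93.129 g/mol, rounded to 3 dp:

93.129 g/mol


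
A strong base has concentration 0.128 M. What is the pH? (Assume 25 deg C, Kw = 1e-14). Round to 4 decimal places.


A strong base dissociates completely, so [OH-] equals the given concentration.
pOH = -log10([OH-]) = -log10(0.128) = 0.89279
pH = 14 - pOH = 14 - 0.89279
pH = 13.10721, rounded to 4 dp:

13.1072


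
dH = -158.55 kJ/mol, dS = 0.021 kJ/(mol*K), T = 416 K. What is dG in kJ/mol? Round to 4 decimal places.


Gibbs: dG = dH - T*dS (consistent units, dS already in kJ/(mol*K)).
T*dS = 416 * 0.021 = 8.736
dG = -158.55 - (8.736)
dG = -167.286 kJ/mol, rounded to 4 dp:

-167.2860 kJ/mol


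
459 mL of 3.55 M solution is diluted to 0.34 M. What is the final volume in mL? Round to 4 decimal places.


Dilution: M1*V1 = M2*V2, solve for V2.
V2 = M1*V1 / M2
V2 = 3.55 * 459 / 0.34
V2 = 1629.45 / 0.34
V2 = 4792.5 mL, rounded to 4 dp:

4792.5000 mL


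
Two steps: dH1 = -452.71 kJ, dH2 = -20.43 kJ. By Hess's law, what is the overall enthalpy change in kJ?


Hess's law: enthalpy is a state function, so add the step enthalpies.
dH_total = dH1 + dH2 = -452.71 + (-20.43)
dH_total = -473.14 kJ:

-473.14 kJ


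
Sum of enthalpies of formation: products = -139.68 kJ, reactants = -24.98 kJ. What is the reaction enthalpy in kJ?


dH_rxn = sum(dH_f products) - sum(dH_f reactants)
dH_rxn = -139.68 - (-24.98)
dH_rxn = -114.7 kJ:

-114.70 kJ


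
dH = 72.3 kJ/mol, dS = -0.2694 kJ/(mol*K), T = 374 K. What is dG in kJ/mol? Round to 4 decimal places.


Gibbs: dG = dH - T*dS (consistent units, dS already in kJ/(mol*K)).
T*dS = 374 * -0.2694 = -100.7556
dG = 72.3 - (-100.7556)
dG = 173.0556 kJ/mol, rounded to 4 dp:

173.0556 kJ/mol


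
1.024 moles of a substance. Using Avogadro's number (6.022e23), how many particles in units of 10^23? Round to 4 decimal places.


N = n * NA, then divide by 1e23 for the requested units.
N / 1e23 = n * 6.022
N / 1e23 = 1.024 * 6.022
N / 1e23 = 6.166528, rounded to 4 dp:

6.1665


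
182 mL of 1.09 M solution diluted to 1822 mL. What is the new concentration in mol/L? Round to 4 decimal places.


Dilution: M1*V1 = M2*V2, solve for M2.
M2 = M1*V1 / V2
M2 = 1.09 * 182 / 1822
M2 = 198.38 / 1822
M2 = 0.10888035 mol/L, rounded to 4 dp:

0.1089 mol/L


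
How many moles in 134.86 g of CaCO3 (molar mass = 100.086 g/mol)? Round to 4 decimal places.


n = mass / M
n = 134.86 / 100.086
n = 1.3474412 mol, rounded to 4 dp:

1.3474 mol


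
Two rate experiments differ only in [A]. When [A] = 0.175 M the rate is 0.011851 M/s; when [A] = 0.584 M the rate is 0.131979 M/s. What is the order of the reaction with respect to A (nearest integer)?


Rate is proportional to [A]^n, so rate2/rate1 = ([A]2/[A]1)^n. Take logs to solve for n.
rate2/rate1 = 0.131979 / 0.011851 = 11.1365
[A]2/[A]1 = 0.584 / 0.175 = 3.3371
n = ln(11.1365) / ln(3.3371) = 2.0
Nearest integer order:

2


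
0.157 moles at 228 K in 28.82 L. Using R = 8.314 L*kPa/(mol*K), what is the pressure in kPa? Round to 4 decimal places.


PV = nRT, solve for P = nRT / V.
nRT = 0.157 * 8.314 * 228 = 297.6079
P = 297.6079 / 28.82
P = 10.3264365 kPa, rounded to 4 dp:

10.3264 kPa


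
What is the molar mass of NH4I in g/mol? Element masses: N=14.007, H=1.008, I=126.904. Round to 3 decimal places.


M = sum(count * atomic_mass) over atoms.
M = 1*14.007 + 4*1.008 + 1*126.904
M = 14.007 + 4.032 + 126.904
M = 144.943 g/mol, rounded to 3 dp:

144.943 g/mol


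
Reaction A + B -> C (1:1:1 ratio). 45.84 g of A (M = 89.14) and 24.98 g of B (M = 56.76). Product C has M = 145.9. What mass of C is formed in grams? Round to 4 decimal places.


Find moles of each reactant; the smaller value is the limiting reagent in a 1:1:1 reaction, so moles_C equals moles of the limiter.
n_A = mass_A / M_A = 45.84 / 89.14 = 0.514247 mol
n_B = mass_B / M_B = 24.98 / 56.76 = 0.440099 mol
Limiting reagent: B (smaller), n_limiting = 0.440099 mol
mass_C = n_limiting * M_C = 0.440099 * 145.9
mass_C = 64.2104441 g, rounded to 4 dp:

64.2104 g


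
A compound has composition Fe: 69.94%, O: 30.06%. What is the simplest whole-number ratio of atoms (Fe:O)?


Assume 100 g of compound, divide each mass% by atomic mass to get moles, then normalize by the smallest to get a raw atom ratio.
Moles per 100 g: Fe: 69.94/55.845 = 1.2524, O: 30.06/15.999 = 1.8789
Raw ratio (divide by min = 1.2524): Fe: 1.0, O: 1.5
Multiply by 2 to clear fractions: Fe: 2.0 ~= 2, O: 3.0 ~= 3
Reduce by GCD to get the simplest whole-number ratio:

2:3


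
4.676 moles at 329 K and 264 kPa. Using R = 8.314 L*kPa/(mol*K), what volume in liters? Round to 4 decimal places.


PV = nRT, solve for V = nRT / P.
nRT = 4.676 * 8.314 * 329 = 12790.2909
V = 12790.2909 / 264
V = 48.44807159 L, rounded to 4 dp:

48.4481 L


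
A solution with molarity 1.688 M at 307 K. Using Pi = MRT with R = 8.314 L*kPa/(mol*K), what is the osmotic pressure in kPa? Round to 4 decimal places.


Osmotic pressure (van't Hoff): Pi = M*R*T.
RT = 8.314 * 307 = 2552.398
Pi = 1.688 * 2552.398
Pi = 4308.447824 kPa, rounded to 4 dp:

4308.4478 kPa


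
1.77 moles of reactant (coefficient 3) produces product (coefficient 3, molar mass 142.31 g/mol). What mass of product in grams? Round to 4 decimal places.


Use the coefficient ratio to convert reactant moles to product moles, then multiply by the product's molar mass.
moles_P = moles_R * (coeff_P / coeff_R) = 1.77 * (3/3) = 1.77
mass_P = moles_P * M_P = 1.77 * 142.31
mass_P = 251.8887 g, rounded to 4 dp:

251.8887 g


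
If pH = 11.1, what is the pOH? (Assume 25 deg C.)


At 25 deg C, pH + pOH = 14.
pOH = 14 - pH = 14 - 11.1
pOH = 2.9:

2.90


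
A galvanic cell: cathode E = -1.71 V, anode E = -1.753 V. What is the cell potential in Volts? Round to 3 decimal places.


Standard cell potential: E_cell = E_cathode - E_anode.
E_cell = -1.71 - (-1.753)
E_cell = 0.043 V, rounded to 3 dp:

0.043 V


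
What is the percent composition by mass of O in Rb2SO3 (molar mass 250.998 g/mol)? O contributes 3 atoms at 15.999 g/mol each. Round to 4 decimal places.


pct = 100 * (n_elem * M_elem) / M_total
mass_contribution = 3 * 15.999 = 47.997 g/mol
pct = 100 * 47.997 / 250.998
pct = 19.12246313 %, rounded to 4 dp:

19.1225 %


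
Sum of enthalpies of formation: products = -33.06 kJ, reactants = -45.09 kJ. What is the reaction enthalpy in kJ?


dH_rxn = sum(dH_f products) - sum(dH_f reactants)
dH_rxn = -33.06 - (-45.09)
dH_rxn = 12.03 kJ:

12.03 kJ


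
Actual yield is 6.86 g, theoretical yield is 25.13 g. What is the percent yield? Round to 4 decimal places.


% yield = 100 * actual / theoretical
% yield = 100 * 6.86 / 25.13
% yield = 27.29805014 %, rounded to 4 dp:

27.2981 %


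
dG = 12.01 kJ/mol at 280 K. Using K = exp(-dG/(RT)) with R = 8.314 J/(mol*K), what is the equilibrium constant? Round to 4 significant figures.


dG is in kJ/mol; multiply by 1000 to match R in J/(mol*K).
RT = 8.314 * 280 = 2327.92 J/mol
exponent = -dG*1000 / (RT) = -(12.01*1000) / 2327.92 = -5.159112
K = exp(-5.159112)
K = 0.0057468006, rounded to 4 significant figures:

0.005747


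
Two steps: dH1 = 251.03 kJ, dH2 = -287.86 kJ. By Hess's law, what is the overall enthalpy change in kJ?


Hess's law: enthalpy is a state function, so add the step enthalpies.
dH_total = dH1 + dH2 = 251.03 + (-287.86)
dH_total = -36.83 kJ:

-36.83 kJ


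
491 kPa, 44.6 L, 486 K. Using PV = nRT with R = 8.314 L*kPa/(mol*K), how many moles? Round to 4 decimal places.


PV = nRT, solve for n = PV / (RT).
PV = 491 * 44.6 = 21898.6
RT = 8.314 * 486 = 4040.604
n = 21898.6 / 4040.604
n = 5.41963528 mol, rounded to 4 dp:

5.4196 mol


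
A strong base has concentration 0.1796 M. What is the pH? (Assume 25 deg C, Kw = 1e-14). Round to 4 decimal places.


A strong base dissociates completely, so [OH-] equals the given concentration.
pOH = -log10([OH-]) = -log10(0.1796) = 0.745694
pH = 14 - pOH = 14 - 0.745694
pH = 13.254306, rounded to 4 dp:

13.2543


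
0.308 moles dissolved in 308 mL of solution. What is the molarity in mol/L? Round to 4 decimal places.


Convert volume to liters: V_L = V_mL / 1000.
V_L = 308 / 1000 = 0.308 L
M = n / V_L = 0.308 / 0.308
M = 1.0 mol/L, rounded to 4 dp:

1.0000 mol/L


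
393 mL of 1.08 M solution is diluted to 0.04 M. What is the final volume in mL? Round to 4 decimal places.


Dilution: M1*V1 = M2*V2, solve for V2.
V2 = M1*V1 / M2
V2 = 1.08 * 393 / 0.04
V2 = 424.44 / 0.04
V2 = 10611.0 mL, rounded to 4 dp:

10611.0000 mL


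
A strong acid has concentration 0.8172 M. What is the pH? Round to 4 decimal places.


A strong acid dissociates completely, so [H+] equals the given concentration.
pH = -log10([H+]) = -log10(0.8172)
pH = 0.08767164, rounded to 4 dp:

0.0877


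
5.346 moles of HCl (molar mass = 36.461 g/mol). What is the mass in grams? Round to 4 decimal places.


mass = n * M
mass = 5.346 * 36.461
mass = 194.920506 g, rounded to 4 dp:

194.9205 g


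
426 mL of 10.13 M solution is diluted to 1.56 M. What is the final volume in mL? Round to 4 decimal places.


Dilution: M1*V1 = M2*V2, solve for V2.
V2 = M1*V1 / M2
V2 = 10.13 * 426 / 1.56
V2 = 4315.38 / 1.56
V2 = 2766.26923077 mL, rounded to 4 dp:

2766.2692 mL


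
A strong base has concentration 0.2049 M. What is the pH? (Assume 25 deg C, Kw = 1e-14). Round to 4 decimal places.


A strong base dissociates completely, so [OH-] equals the given concentration.
pOH = -log10([OH-]) = -log10(0.2049) = 0.688458
pH = 14 - pOH = 14 - 0.688458
pH = 13.311542, rounded to 4 dp:

13.3115


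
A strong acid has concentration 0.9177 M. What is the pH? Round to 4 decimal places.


A strong acid dissociates completely, so [H+] equals the given concentration.
pH = -log10([H+]) = -log10(0.9177)
pH = 0.03729927, rounded to 4 dp:

0.0373


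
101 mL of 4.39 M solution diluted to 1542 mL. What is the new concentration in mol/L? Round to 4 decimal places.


Dilution: M1*V1 = M2*V2, solve for M2.
M2 = M1*V1 / V2
M2 = 4.39 * 101 / 1542
M2 = 443.39 / 1542
M2 = 0.28754215 mol/L, rounded to 4 dp:

0.2875 mol/L


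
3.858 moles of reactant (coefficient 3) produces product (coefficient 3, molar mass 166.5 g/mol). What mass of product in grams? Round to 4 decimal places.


Use the coefficient ratio to convert reactant moles to product moles, then multiply by the product's molar mass.
moles_P = moles_R * (coeff_P / coeff_R) = 3.858 * (3/3) = 3.858
mass_P = moles_P * M_P = 3.858 * 166.5
mass_P = 642.357 g, rounded to 4 dp:

642.3570 g


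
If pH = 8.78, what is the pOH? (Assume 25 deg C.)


At 25 deg C, pH + pOH = 14.
pOH = 14 - pH = 14 - 8.78
pOH = 5.22:

5.22


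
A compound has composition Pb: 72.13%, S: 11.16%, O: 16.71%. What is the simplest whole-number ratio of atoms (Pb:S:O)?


Assume 100 g of compound, divide each mass% by atomic mass to get moles, then normalize by the smallest to get a raw atom ratio.
Moles per 100 g: Pb: 72.13/207.2 = 0.3481, S: 11.16/32.065 = 0.348, O: 16.71/15.999 = 1.0444
Raw ratio (divide by min = 0.348): Pb: 1.0, S: 1.0, O: 3.001
Multiply by 1 to clear fractions: Pb: 1.0 ~= 1, S: 1.0 ~= 1, O: 3.001 ~= 3
Reduce by GCD to get the simplest whole-number ratio:

1:1:3


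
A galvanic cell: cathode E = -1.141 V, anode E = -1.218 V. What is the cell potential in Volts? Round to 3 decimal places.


Standard cell potential: E_cell = E_cathode - E_anode.
E_cell = -1.141 - (-1.218)
E_cell = 0.077 V, rounded to 3 dp:

0.077 V


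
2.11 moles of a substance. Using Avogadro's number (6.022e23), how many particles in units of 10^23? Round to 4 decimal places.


N = n * NA, then divide by 1e23 for the requested units.
N / 1e23 = n * 6.022
N / 1e23 = 2.11 * 6.022
N / 1e23 = 12.70642, rounded to 4 dp:

12.7064


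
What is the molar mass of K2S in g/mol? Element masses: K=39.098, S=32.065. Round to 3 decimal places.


M = sum(count * atomic_mass) over atoms.
M = 2*39.098 + 1*32.065
M = 78.196 + 32.065
M = 110.261 g/mol, rounded to 3 dp:

110.261 g/mol
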